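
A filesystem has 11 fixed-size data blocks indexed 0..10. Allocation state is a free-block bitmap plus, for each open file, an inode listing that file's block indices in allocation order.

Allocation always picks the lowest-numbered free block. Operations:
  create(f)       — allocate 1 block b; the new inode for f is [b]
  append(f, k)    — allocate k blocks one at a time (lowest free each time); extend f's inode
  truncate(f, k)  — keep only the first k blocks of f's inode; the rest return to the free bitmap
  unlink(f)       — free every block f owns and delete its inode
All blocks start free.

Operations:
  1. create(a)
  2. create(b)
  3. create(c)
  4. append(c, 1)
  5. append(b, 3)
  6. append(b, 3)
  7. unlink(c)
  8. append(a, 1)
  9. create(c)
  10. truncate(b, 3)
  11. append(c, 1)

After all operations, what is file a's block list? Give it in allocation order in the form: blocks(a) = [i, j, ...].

blocks(a) = [0, 2]

  1. create(a)  ⇒  F..........  {a→[0]}
  2. create(b)  ⇒  FF.........  {a→[0]; b→[1]}
  3. create(c)  ⇒  FFF........  {a→[0]; b→[1]; c→[2]}
  4. append(c, 1)  ⇒  FFFF.......  {a→[0]; b→[1]; c→[2, 3]}
  5. append(b, 3)  ⇒  FFFFFFF....  {a→[0]; b→[1, 4, 5, 6]; c→[2, 3]}
  6. append(b, 3)  ⇒  FFFFFFFFFF.  {a→[0]; b→[1, 4, 5, 6, 7, 8, 9]; c→[2, 3]}
  7. unlink(c)  ⇒  FF..FFFFFF.  {a→[0]; b→[1, 4, 5, 6, 7, 8, 9]}
  8. append(a, 1)  ⇒  FFF.FFFFFF.  {a→[0, 2]; b→[1, 4, 5, 6, 7, 8, 9]}
  9. create(c)  ⇒  FFFFFFFFFF.  {a→[0, 2]; b→[1, 4, 5, 6, 7, 8, 9]; c→[3]}
  10. truncate(b, 3)  ⇒  FFFFFF.....  {a→[0, 2]; b→[1, 4, 5]; c→[3]}
  11. append(c, 1)  ⇒  FFFFFFF....  {a→[0, 2]; b→[1, 4, 5]; c→[3, 6]}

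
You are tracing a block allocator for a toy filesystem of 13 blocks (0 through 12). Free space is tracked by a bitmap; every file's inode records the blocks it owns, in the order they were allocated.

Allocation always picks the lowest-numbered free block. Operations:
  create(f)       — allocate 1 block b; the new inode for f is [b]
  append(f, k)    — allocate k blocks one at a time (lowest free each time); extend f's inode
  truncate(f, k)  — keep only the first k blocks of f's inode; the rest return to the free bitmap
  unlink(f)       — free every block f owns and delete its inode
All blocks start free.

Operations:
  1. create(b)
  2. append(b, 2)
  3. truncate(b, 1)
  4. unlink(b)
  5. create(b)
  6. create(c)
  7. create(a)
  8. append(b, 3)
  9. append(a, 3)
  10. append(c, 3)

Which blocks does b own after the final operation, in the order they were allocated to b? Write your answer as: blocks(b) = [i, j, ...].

blocks(b) = [0, 3, 4, 5]

create(b): bitmap=F............ | b=[0]
append(b, 2): bitmap=FFF.......... | b=[0, 1, 2]
truncate(b, 1): bitmap=F............ | b=[0]
unlink(b): bitmap=............. | 
create(b): bitmap=F............ | b=[0]
create(c): bitmap=FF........... | b=[0] c=[1]
create(a): bitmap=FFF.......... | a=[2] b=[0] c=[1]
append(b, 3): bitmap=FFFFFF....... | a=[2] b=[0, 3, 4, 5] c=[1]
append(a, 3): bitmap=FFFFFFFFF.... | a=[2, 6, 7, 8] b=[0, 3, 4, 5] c=[1]
append(c, 3): bitmap=FFFFFFFFFFFF. | a=[2, 6, 7, 8] b=[0, 3, 4, 5] c=[1, 9, 10, 11]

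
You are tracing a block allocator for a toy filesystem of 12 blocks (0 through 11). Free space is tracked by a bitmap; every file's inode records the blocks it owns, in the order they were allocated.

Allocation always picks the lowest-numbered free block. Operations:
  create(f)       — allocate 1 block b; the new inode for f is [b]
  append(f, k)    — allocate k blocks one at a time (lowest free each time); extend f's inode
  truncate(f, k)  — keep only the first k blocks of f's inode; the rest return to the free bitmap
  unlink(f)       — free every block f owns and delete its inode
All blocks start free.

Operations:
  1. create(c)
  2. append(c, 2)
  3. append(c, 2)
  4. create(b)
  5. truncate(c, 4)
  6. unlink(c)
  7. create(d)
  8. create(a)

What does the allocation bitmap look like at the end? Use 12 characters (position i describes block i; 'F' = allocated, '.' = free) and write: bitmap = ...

after create(c) → c:[0]  free=[F...........]
after append(c, 2) → c:[0, 1, 2]  free=[FFF.........]
after append(c, 2) → c:[0, 1, 2, 3, 4]  free=[FFFFF.......]
after create(b) → b:[5], c:[0, 1, 2, 3, 4]  free=[FFFFFF......]
after truncate(c, 4) → b:[5], c:[0, 1, 2, 3]  free=[FFFF.F......]
after unlink(c) → b:[5]  free=[.....F......]
after create(d) → b:[5], d:[0]  free=[F....F......]
after create(a) → a:[1], b:[5], d:[0]  free=[FF...F......]

bitmap = FF...F......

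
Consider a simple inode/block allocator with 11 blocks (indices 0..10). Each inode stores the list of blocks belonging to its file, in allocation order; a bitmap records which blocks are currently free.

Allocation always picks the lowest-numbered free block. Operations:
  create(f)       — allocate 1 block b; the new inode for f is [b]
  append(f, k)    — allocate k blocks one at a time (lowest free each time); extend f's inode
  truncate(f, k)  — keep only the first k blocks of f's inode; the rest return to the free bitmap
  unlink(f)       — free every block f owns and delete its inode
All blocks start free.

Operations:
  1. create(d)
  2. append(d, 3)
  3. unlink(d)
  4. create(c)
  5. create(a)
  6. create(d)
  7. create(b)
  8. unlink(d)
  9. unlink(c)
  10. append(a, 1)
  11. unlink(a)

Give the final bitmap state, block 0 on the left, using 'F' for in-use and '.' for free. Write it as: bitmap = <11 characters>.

bitmap = ...F.......

after create(d) → d:[0]  free=[F..........]
after append(d, 3) → d:[0, 1, 2, 3]  free=[FFFF.......]
after unlink(d) →   free=[...........]
after create(c) → c:[0]  free=[F..........]
after create(a) → a:[1], c:[0]  free=[FF.........]
after create(d) → a:[1], c:[0], d:[2]  free=[FFF........]
after create(b) → a:[1], b:[3], c:[0], d:[2]  free=[FFFF.......]
after unlink(d) → a:[1], b:[3], c:[0]  free=[FF.F.......]
after unlink(c) → a:[1], b:[3]  free=[.F.F.......]
after append(a, 1) → a:[1, 0], b:[3]  free=[FF.F.......]
after unlink(a) → b:[3]  free=[...F.......]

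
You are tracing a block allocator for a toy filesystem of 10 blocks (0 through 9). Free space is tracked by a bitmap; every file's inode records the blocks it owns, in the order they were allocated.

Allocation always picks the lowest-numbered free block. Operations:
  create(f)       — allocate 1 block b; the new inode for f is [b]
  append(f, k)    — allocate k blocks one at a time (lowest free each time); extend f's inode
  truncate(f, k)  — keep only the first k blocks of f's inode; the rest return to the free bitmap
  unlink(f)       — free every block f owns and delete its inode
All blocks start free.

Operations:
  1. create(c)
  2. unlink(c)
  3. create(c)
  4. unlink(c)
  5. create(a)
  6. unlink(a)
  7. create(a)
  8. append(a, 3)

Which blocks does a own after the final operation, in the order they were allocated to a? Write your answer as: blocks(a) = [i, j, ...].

blocks(a) = [0, 1, 2, 3]

after create(c) → c:[0]  free=[F.........]
after unlink(c) →   free=[..........]
after create(c) → c:[0]  free=[F.........]
after unlink(c) →   free=[..........]
after create(a) → a:[0]  free=[F.........]
after unlink(a) →   free=[..........]
after create(a) → a:[0]  free=[F.........]
after append(a, 3) → a:[0, 1, 2, 3]  free=[FFFF......]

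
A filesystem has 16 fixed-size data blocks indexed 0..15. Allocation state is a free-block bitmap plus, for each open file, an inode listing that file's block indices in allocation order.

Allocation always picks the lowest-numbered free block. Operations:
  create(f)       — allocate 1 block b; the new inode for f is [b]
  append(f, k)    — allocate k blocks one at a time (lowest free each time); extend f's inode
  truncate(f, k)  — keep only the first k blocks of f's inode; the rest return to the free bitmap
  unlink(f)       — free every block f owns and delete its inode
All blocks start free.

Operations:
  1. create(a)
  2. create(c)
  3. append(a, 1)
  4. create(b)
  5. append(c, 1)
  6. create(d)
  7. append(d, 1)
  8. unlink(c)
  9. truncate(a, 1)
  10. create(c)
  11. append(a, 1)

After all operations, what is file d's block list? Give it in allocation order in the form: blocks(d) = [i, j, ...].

blocks(d) = [5, 6]

[1] create(a) — a=0 (map F...............)
[2] create(c) — a=0 c=1 (map FF..............)
[3] append(a, 1) — a=0,2 c=1 (map FFF.............)
[4] create(b) — a=0,2 b=3 c=1 (map FFFF............)
[5] append(c, 1) — a=0,2 b=3 c=1,4 (map FFFFF...........)
[6] create(d) — a=0,2 b=3 c=1,4 d=5 (map FFFFFF..........)
[7] append(d, 1) — a=0,2 b=3 c=1,4 d=5,6 (map FFFFFFF.........)
[8] unlink(c) — a=0,2 b=3 d=5,6 (map F.FF.FF.........)
[9] truncate(a, 1) — a=0 b=3 d=5,6 (map F..F.FF.........)
[10] create(c) — a=0 b=3 c=1 d=5,6 (map FF.F.FF.........)
[11] append(a, 1) — a=0,2 b=3 c=1 d=5,6 (map FFFF.FF.........)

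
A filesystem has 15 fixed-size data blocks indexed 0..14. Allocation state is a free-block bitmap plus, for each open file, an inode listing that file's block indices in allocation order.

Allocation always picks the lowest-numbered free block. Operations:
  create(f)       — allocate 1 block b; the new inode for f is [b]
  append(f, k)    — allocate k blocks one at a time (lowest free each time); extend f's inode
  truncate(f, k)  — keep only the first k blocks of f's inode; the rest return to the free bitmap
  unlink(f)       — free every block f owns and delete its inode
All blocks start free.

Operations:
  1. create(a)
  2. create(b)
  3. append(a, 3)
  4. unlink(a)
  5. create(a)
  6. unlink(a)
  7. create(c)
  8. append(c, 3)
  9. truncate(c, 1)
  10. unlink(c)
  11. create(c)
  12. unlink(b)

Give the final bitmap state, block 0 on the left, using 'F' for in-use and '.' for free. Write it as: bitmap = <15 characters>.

bitmap = F..............

after create(a) → a:[0]  free=[F..............]
after create(b) → a:[0], b:[1]  free=[FF.............]
after append(a, 3) → a:[0, 2, 3, 4], b:[1]  free=[FFFFF..........]
after unlink(a) → b:[1]  free=[.F.............]
after create(a) → a:[0], b:[1]  free=[FF.............]
after unlink(a) → b:[1]  free=[.F.............]
after create(c) → b:[1], c:[0]  free=[FF.............]
after append(c, 3) → b:[1], c:[0, 2, 3, 4]  free=[FFFFF..........]
after truncate(c, 1) → b:[1], c:[0]  free=[FF.............]
after unlink(c) → b:[1]  free=[.F.............]
after create(c) → b:[1], c:[0]  free=[FF.............]
after unlink(b) → c:[0]  free=[F..............]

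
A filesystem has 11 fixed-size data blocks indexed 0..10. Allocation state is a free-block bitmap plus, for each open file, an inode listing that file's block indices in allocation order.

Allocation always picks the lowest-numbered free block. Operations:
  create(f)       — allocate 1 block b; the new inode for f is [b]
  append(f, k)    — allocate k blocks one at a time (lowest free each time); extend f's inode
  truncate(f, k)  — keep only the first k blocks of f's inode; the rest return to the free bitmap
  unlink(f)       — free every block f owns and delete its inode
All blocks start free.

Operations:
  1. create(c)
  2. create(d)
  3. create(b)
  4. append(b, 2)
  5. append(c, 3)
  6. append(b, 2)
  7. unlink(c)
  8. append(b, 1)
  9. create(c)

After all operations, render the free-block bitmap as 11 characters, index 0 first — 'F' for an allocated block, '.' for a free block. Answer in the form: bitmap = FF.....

bitmap = FFFFFF..FF.

create(c): bitmap=F.......... | c=[0]
create(d): bitmap=FF......... | c=[0] d=[1]
create(b): bitmap=FFF........ | b=[2] c=[0] d=[1]
append(b, 2): bitmap=FFFFF...... | b=[2, 3, 4] c=[0] d=[1]
append(c, 3): bitmap=FFFFFFFF... | b=[2, 3, 4] c=[0, 5, 6, 7] d=[1]
append(b, 2): bitmap=FFFFFFFFFF. | b=[2, 3, 4, 8, 9] c=[0, 5, 6, 7] d=[1]
unlink(c): bitmap=.FFFF...FF. | b=[2, 3, 4, 8, 9] d=[1]
append(b, 1): bitmap=FFFFF...FF. | b=[2, 3, 4, 8, 9, 0] d=[1]
create(c): bitmap=FFFFFF..FF. | b=[2, 3, 4, 8, 9, 0] c=[5] d=[1]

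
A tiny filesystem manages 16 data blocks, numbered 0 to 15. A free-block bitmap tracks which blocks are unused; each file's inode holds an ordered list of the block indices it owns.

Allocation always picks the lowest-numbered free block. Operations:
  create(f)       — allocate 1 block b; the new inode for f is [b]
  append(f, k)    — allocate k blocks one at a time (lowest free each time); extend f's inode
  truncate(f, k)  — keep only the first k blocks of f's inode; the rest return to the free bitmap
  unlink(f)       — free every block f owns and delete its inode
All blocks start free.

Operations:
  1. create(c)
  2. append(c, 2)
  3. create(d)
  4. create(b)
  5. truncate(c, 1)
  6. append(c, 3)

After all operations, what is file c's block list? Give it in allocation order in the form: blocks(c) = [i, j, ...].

  1. create(c)  ⇒  F...............  {c→[0]}
  2. append(c, 2)  ⇒  FFF.............  {c→[0, 1, 2]}
  3. create(d)  ⇒  FFFF............  {c→[0, 1, 2]; d→[3]}
  4. create(b)  ⇒  FFFFF...........  {b→[4]; c→[0, 1, 2]; d→[3]}
  5. truncate(c, 1)  ⇒  F..FF...........  {b→[4]; c→[0]; d→[3]}
  6. append(c, 3)  ⇒  FFFFFF..........  {b→[4]; c→[0, 1, 2, 5]; d→[3]}

blocks(c) = [0, 1, 2, 5]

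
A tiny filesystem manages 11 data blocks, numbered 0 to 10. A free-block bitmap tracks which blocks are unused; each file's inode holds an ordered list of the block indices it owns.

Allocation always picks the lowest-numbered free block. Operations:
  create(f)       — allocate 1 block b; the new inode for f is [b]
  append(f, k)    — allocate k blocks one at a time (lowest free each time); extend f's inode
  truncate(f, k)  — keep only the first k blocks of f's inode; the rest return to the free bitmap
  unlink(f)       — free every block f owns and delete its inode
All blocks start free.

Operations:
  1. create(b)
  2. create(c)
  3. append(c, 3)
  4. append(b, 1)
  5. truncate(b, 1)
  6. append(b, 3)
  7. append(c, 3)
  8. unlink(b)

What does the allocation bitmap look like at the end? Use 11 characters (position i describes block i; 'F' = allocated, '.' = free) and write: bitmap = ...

bitmap = .FFFF...FFF

[1] create(b) — b=0 (map F..........)
[2] create(c) — b=0 c=1 (map FF.........)
[3] append(c, 3) — b=0 c=1,2,3,4 (map FFFFF......)
[4] append(b, 1) — b=0,5 c=1,2,3,4 (map FFFFFF.....)
[5] truncate(b, 1) — b=0 c=1,2,3,4 (map FFFFF......)
[6] append(b, 3) — b=0,5,6,7 c=1,2,3,4 (map FFFFFFFF...)
[7] append(c, 3) — b=0,5,6,7 c=1,2,3,4,8,9,10 (map FFFFFFFFFFF)
[8] unlink(b) — c=1,2,3,4,8,9,10 (map .FFFF...FFF)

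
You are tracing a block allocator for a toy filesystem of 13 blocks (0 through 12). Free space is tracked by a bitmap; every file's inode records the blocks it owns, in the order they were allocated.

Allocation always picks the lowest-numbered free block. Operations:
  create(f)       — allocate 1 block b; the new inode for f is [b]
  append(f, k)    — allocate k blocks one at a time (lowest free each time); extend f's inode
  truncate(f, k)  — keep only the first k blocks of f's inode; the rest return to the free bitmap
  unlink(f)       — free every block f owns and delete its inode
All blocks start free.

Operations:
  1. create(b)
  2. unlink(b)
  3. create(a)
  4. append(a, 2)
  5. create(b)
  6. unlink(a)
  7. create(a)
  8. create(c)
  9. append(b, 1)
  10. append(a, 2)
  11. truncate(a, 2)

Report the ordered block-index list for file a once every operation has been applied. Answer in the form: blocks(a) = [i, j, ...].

after create(b) → b:[0]  free=[F............]
after unlink(b) →   free=[.............]
after create(a) → a:[0]  free=[F............]
after append(a, 2) → a:[0, 1, 2]  free=[FFF..........]
after create(b) → a:[0, 1, 2], b:[3]  free=[FFFF.........]
after unlink(a) → b:[3]  free=[...F.........]
after create(a) → a:[0], b:[3]  free=[F..F.........]
after create(c) → a:[0], b:[3], c:[1]  free=[FF.F.........]
after append(b, 1) → a:[0], b:[3, 2], c:[1]  free=[FFFF.........]
after append(a, 2) → a:[0, 4, 5], b:[3, 2], c:[1]  free=[FFFFFF.......]
after truncate(a, 2) → a:[0, 4], b:[3, 2], c:[1]  free=[FFFFF........]

blocks(a) = [0, 4]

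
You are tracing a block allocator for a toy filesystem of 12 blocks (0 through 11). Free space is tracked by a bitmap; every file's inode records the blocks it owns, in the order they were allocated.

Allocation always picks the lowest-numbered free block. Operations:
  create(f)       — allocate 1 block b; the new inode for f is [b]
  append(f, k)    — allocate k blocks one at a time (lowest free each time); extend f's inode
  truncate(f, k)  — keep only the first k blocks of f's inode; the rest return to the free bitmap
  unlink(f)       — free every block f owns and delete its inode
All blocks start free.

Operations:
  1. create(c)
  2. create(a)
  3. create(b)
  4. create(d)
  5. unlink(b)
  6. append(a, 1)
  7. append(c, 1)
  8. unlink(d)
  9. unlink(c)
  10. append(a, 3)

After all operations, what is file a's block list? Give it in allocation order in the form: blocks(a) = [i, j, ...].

[1] create(c) — c=0 (map F...........)
[2] create(a) — a=1 c=0 (map FF..........)
[3] create(b) — a=1 b=2 c=0 (map FFF.........)
[4] create(d) — a=1 b=2 c=0 d=3 (map FFFF........)
[5] unlink(b) — a=1 c=0 d=3 (map FF.F........)
[6] append(a, 1) — a=1,2 c=0 d=3 (map FFFF........)
[7] append(c, 1) — a=1,2 c=0,4 d=3 (map FFFFF.......)
[8] unlink(d) — a=1,2 c=0,4 (map FFF.F.......)
[9] unlink(c) — a=1,2 (map .FF.........)
[10] append(a, 3) — a=1,2,0,3,4 (map FFFFF.......)

blocks(a) = [1, 2, 0, 3, 4]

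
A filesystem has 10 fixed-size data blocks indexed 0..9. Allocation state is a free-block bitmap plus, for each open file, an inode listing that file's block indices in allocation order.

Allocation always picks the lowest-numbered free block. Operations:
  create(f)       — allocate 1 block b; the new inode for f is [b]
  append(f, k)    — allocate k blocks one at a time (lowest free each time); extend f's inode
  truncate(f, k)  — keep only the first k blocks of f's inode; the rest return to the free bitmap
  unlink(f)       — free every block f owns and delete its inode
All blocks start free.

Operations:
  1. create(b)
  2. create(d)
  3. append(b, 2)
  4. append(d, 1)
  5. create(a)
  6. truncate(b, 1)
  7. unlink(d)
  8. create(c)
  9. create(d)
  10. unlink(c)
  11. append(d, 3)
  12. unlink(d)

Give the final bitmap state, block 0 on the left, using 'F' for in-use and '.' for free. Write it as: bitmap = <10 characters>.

after create(b) → b:[0]  free=[F.........]
after create(d) → b:[0], d:[1]  free=[FF........]
after append(b, 2) → b:[0, 2, 3], d:[1]  free=[FFFF......]
after append(d, 1) → b:[0, 2, 3], d:[1, 4]  free=[FFFFF.....]
after create(a) → a:[5], b:[0, 2, 3], d:[1, 4]  free=[FFFFFF....]
after truncate(b, 1) → a:[5], b:[0], d:[1, 4]  free=[FF..FF....]
after unlink(d) → a:[5], b:[0]  free=[F....F....]
after create(c) → a:[5], b:[0], c:[1]  free=[FF...F....]
after create(d) → a:[5], b:[0], c:[1], d:[2]  free=[FFF..F....]
after unlink(c) → a:[5], b:[0], d:[2]  free=[F.F..F....]
after append(d, 3) → a:[5], b:[0], d:[2, 1, 3, 4]  free=[FFFFFF....]
after unlink(d) → a:[5], b:[0]  free=[F....F....]

bitmap = F....F....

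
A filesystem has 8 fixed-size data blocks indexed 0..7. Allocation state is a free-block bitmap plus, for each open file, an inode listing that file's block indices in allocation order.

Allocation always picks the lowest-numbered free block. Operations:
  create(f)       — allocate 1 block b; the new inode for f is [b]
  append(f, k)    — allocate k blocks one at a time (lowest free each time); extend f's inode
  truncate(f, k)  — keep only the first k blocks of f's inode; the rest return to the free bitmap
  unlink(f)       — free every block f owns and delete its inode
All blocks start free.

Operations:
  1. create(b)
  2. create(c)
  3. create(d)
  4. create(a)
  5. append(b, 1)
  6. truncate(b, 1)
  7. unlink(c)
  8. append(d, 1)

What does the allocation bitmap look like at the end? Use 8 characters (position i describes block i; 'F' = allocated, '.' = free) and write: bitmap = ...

bitmap = FFFF....

[1] create(b) — b=0 (map F.......)
[2] create(c) — b=0 c=1 (map FF......)
[3] create(d) — b=0 c=1 d=2 (map FFF.....)
[4] create(a) — a=3 b=0 c=1 d=2 (map FFFF....)
[5] append(b, 1) — a=3 b=0,4 c=1 d=2 (map FFFFF...)
[6] truncate(b, 1) — a=3 b=0 c=1 d=2 (map FFFF....)
[7] unlink(c) — a=3 b=0 d=2 (map F.FF....)
[8] append(d, 1) — a=3 b=0 d=2,1 (map FFFF....)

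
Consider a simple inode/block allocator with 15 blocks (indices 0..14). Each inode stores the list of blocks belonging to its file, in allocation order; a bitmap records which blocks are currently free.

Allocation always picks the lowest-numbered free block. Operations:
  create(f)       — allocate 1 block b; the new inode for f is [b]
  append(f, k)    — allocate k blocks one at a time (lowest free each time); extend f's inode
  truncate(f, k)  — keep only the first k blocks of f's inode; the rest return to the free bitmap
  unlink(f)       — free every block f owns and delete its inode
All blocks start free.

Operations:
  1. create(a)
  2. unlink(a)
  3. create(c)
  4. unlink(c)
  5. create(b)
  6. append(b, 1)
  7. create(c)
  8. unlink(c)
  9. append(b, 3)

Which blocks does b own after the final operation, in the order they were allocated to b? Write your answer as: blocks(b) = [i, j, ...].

blocks(b) = [0, 1, 2, 3, 4]

  1. create(a)  ⇒  F..............  {a→[0]}
  2. unlink(a)  ⇒  ...............  {}
  3. create(c)  ⇒  F..............  {c→[0]}
  4. unlink(c)  ⇒  ...............  {}
  5. create(b)  ⇒  F..............  {b→[0]}
  6. append(b, 1)  ⇒  FF.............  {b→[0, 1]}
  7. create(c)  ⇒  FFF............  {b→[0, 1]; c→[2]}
  8. unlink(c)  ⇒  FF.............  {b→[0, 1]}
  9. append(b, 3)  ⇒  FFFFF..........  {b→[0, 1, 2, 3, 4]}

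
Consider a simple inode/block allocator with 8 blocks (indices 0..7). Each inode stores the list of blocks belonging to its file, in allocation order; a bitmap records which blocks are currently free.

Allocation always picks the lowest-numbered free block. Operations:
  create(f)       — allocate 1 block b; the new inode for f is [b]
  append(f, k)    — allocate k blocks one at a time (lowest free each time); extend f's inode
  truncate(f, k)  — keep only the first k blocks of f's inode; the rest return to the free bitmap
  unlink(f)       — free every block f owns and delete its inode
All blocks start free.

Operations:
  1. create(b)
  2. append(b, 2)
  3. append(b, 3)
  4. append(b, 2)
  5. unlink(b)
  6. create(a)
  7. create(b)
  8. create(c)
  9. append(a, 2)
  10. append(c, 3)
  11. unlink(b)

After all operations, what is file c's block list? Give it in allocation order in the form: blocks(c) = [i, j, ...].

[1] create(b) — b=0 (map F.......)
[2] append(b, 2) — b=0,1,2 (map FFF.....)
[3] append(b, 3) — b=0,1,2,3,4,5 (map FFFFFF..)
[4] append(b, 2) — b=0,1,2,3,4,5,6,7 (map FFFFFFFF)
[5] unlink(b) —  (map ........)
[6] create(a) — a=0 (map F.......)
[7] create(b) — a=0 b=1 (map FF......)
[8] create(c) — a=0 b=1 c=2 (map FFF.....)
[9] append(a, 2) — a=0,3,4 b=1 c=2 (map FFFFF...)
[10] append(c, 3) — a=0,3,4 b=1 c=2,5,6,7 (map FFFFFFFF)
[11] unlink(b) — a=0,3,4 c=2,5,6,7 (map F.FFFFFF)

blocks(c) = [2, 5, 6, 7]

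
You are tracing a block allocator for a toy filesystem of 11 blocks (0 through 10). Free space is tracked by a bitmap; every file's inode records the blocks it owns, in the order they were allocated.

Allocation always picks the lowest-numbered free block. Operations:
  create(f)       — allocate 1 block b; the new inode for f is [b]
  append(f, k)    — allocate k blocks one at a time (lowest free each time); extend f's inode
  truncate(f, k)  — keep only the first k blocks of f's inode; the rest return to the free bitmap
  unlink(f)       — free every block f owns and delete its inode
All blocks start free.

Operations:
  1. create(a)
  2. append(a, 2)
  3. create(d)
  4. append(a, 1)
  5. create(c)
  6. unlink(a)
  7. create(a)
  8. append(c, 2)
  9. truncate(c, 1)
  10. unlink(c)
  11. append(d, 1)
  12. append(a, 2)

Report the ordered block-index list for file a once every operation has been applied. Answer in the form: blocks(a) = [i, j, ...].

after create(a) → a:[0]  free=[F..........]
after append(a, 2) → a:[0, 1, 2]  free=[FFF........]
after create(d) → a:[0, 1, 2], d:[3]  free=[FFFF.......]
after append(a, 1) → a:[0, 1, 2, 4], d:[3]  free=[FFFFF......]
after create(c) → a:[0, 1, 2, 4], c:[5], d:[3]  free=[FFFFFF.....]
after unlink(a) → c:[5], d:[3]  free=[...F.F.....]
after create(a) → a:[0], c:[5], d:[3]  free=[F..F.F.....]
after append(c, 2) → a:[0], c:[5, 1, 2], d:[3]  free=[FFFF.F.....]
after truncate(c, 1) → a:[0], c:[5], d:[3]  free=[F..F.F.....]
after unlink(c) → a:[0], d:[3]  free=[F..F.......]
after append(d, 1) → a:[0], d:[3, 1]  free=[FF.F.......]
after append(a, 2) → a:[0, 2, 4], d:[3, 1]  free=[FFFFF......]

blocks(a) = [0, 2, 4]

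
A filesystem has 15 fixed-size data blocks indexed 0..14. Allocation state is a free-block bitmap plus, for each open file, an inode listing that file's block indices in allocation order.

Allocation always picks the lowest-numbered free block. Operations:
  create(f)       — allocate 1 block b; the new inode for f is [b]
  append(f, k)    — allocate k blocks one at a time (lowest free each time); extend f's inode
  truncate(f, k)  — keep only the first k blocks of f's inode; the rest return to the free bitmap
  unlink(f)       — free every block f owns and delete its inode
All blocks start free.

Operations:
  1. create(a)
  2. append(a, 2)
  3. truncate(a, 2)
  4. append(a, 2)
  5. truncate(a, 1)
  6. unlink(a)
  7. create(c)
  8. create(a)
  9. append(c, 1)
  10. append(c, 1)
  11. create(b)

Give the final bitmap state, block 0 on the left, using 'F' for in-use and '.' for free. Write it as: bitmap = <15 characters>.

[1] create(a) — a=0 (map F..............)
[2] append(a, 2) — a=0,1,2 (map FFF............)
[3] truncate(a, 2) — a=0,1 (map FF.............)
[4] append(a, 2) — a=0,1,2,3 (map FFFF...........)
[5] truncate(a, 1) — a=0 (map F..............)
[6] unlink(a) —  (map ...............)
[7] create(c) — c=0 (map F..............)
[8] create(a) — a=1 c=0 (map FF.............)
[9] append(c, 1) — a=1 c=0,2 (map FFF............)
[10] append(c, 1) — a=1 c=0,2,3 (map FFFF...........)
[11] create(b) — a=1 b=4 c=0,2,3 (map FFFFF..........)

bitmap = FFFFF..........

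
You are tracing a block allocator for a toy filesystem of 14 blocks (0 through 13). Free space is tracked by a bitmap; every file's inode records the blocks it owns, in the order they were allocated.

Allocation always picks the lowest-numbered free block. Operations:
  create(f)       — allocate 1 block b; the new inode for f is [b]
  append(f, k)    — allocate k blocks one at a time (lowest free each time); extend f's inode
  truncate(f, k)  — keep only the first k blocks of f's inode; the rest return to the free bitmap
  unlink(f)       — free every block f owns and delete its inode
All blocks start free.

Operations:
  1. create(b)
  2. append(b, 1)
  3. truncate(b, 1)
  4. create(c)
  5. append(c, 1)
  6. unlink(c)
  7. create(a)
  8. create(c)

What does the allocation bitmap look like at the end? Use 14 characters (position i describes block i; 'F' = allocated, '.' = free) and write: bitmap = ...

create(b): bitmap=F............. | b=[0]
append(b, 1): bitmap=FF............ | b=[0, 1]
truncate(b, 1): bitmap=F............. | b=[0]
create(c): bitmap=FF............ | b=[0] c=[1]
append(c, 1): bitmap=FFF........... | b=[0] c=[1, 2]
unlink(c): bitmap=F............. | b=[0]
create(a): bitmap=FF............ | a=[1] b=[0]
create(c): bitmap=FFF........... | a=[1] b=[0] c=[2]

bitmap = FFF...........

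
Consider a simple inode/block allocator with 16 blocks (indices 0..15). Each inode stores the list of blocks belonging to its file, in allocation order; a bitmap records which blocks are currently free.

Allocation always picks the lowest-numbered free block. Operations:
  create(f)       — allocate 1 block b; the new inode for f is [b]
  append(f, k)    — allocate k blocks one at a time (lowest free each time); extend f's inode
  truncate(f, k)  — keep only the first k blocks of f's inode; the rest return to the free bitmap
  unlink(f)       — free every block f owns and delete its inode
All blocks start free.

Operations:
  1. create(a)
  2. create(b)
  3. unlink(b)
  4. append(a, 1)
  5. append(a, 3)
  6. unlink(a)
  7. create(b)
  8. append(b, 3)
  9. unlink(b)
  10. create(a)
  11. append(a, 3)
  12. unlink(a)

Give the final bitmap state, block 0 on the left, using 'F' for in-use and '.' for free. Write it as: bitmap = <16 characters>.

after create(a) → a:[0]  free=[F...............]
after create(b) → a:[0], b:[1]  free=[FF..............]
after unlink(b) → a:[0]  free=[F...............]
after append(a, 1) → a:[0, 1]  free=[FF..............]
after append(a, 3) → a:[0, 1, 2, 3, 4]  free=[FFFFF...........]
after unlink(a) →   free=[................]
after create(b) → b:[0]  free=[F...............]
after append(b, 3) → b:[0, 1, 2, 3]  free=[FFFF............]
after unlink(b) →   free=[................]
after create(a) → a:[0]  free=[F...............]
after append(a, 3) → a:[0, 1, 2, 3]  free=[FFFF............]
after unlink(a) →   free=[................]

bitmap = ................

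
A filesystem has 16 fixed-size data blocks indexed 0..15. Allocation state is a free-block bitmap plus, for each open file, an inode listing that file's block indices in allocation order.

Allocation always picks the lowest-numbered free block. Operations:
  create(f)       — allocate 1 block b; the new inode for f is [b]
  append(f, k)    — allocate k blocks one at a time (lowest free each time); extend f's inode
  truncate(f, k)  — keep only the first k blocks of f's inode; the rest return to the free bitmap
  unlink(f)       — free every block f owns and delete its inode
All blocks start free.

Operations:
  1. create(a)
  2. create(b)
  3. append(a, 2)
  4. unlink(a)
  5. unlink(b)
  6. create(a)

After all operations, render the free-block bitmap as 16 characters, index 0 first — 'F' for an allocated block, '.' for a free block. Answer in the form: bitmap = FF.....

bitmap = F...............

[1] create(a) — a=0 (map F...............)
[2] create(b) — a=0 b=1 (map FF..............)
[3] append(a, 2) — a=0,2,3 b=1 (map FFFF............)
[4] unlink(a) — b=1 (map .F..............)
[5] unlink(b) —  (map ................)
[6] create(a) — a=0 (map F...............)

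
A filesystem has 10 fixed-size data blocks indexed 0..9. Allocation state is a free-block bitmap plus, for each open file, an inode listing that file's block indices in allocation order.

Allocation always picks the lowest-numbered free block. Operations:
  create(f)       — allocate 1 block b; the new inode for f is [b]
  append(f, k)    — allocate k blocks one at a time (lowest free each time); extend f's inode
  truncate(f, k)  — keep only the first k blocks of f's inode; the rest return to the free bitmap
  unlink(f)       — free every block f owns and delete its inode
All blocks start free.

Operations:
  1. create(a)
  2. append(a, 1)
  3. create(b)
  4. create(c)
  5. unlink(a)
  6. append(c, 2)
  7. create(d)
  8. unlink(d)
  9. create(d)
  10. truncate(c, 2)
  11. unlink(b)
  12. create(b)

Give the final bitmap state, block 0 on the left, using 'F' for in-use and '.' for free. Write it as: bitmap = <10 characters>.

bitmap = FF.FF.....

  1. create(a)  ⇒  F.........  {a→[0]}
  2. append(a, 1)  ⇒  FF........  {a→[0, 1]}
  3. create(b)  ⇒  FFF.......  {a→[0, 1]; b→[2]}
  4. create(c)  ⇒  FFFF......  {a→[0, 1]; b→[2]; c→[3]}
  5. unlink(a)  ⇒  ..FF......  {b→[2]; c→[3]}
  6. append(c, 2)  ⇒  FFFF......  {b→[2]; c→[3, 0, 1]}
  7. create(d)  ⇒  FFFFF.....  {b→[2]; c→[3, 0, 1]; d→[4]}
  8. unlink(d)  ⇒  FFFF......  {b→[2]; c→[3, 0, 1]}
  9. create(d)  ⇒  FFFFF.....  {b→[2]; c→[3, 0, 1]; d→[4]}
  10. truncate(c, 2)  ⇒  F.FFF.....  {b→[2]; c→[3, 0]; d→[4]}
  11. unlink(b)  ⇒  F..FF.....  {c→[3, 0]; d→[4]}
  12. create(b)  ⇒  FF.FF.....  {b→[1]; c→[3, 0]; d→[4]}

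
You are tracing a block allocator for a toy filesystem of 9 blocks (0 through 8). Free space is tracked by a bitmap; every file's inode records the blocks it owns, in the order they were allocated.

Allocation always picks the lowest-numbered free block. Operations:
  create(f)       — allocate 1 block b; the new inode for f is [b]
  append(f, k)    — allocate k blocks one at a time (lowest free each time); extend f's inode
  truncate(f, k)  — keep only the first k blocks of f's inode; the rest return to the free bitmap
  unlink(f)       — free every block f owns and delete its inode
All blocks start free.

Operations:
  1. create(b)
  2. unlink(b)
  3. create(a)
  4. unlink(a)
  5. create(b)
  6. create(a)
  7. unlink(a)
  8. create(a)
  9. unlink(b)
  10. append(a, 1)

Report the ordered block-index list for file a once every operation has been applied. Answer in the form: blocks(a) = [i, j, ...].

after create(b) → b:[0]  free=[F........]
after unlink(b) →   free=[.........]
after create(a) → a:[0]  free=[F........]
after unlink(a) →   free=[.........]
after create(b) → b:[0]  free=[F........]
after create(a) → a:[1], b:[0]  free=[FF.......]
after unlink(a) → b:[0]  free=[F........]
after create(a) → a:[1], b:[0]  free=[FF.......]
after unlink(b) → a:[1]  free=[.F.......]
after append(a, 1) → a:[1, 0]  free=[FF.......]

blocks(a) = [1, 0]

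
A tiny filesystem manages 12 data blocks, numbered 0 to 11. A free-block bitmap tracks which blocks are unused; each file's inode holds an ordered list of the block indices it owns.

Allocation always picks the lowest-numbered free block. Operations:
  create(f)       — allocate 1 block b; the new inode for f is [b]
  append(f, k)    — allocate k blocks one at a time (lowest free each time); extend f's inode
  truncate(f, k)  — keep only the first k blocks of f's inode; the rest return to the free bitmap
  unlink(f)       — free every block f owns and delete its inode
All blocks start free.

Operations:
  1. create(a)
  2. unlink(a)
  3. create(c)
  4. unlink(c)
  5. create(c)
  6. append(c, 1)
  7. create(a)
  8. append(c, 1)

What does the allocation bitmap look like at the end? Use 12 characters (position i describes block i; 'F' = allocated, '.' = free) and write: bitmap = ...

after create(a) → a:[0]  free=[F...........]
after unlink(a) →   free=[............]
after create(c) → c:[0]  free=[F...........]
after unlink(c) →   free=[............]
after create(c) → c:[0]  free=[F...........]
after append(c, 1) → c:[0, 1]  free=[FF..........]
after create(a) → a:[2], c:[0, 1]  free=[FFF.........]
after append(c, 1) → a:[2], c:[0, 1, 3]  free=[FFFF........]

bitmap = FFFF........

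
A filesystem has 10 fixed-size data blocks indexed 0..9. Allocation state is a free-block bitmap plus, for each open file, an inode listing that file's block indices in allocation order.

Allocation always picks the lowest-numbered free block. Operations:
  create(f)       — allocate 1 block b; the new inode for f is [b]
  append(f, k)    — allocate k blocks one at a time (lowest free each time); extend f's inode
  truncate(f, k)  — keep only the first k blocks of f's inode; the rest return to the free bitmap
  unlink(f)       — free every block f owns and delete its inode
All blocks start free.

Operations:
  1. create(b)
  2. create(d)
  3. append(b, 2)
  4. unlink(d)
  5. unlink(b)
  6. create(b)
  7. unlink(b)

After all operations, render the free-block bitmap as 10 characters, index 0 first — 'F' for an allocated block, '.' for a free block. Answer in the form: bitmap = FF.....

after create(b) → b:[0]  free=[F.........]
after create(d) → b:[0], d:[1]  free=[FF........]
after append(b, 2) → b:[0, 2, 3], d:[1]  free=[FFFF......]
after unlink(d) → b:[0, 2, 3]  free=[F.FF......]
after unlink(b) →   free=[..........]
after create(b) → b:[0]  free=[F.........]
after unlink(b) →   free=[..........]

bitmap = ..........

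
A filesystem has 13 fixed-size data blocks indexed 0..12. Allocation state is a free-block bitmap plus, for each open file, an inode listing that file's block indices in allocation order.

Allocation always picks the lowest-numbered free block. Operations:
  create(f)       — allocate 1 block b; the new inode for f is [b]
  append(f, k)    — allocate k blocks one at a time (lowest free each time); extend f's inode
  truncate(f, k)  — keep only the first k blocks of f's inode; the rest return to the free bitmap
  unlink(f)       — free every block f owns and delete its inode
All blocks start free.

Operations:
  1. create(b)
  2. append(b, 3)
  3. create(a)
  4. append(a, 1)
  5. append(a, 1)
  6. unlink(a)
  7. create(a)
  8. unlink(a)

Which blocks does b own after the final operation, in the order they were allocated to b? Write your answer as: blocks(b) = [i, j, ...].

blocks(b) = [0, 1, 2, 3]

  1. create(b)  ⇒  F............  {b→[0]}
  2. append(b, 3)  ⇒  FFFF.........  {b→[0, 1, 2, 3]}
  3. create(a)  ⇒  FFFFF........  {a→[4]; b→[0, 1, 2, 3]}
  4. append(a, 1)  ⇒  FFFFFF.......  {a→[4, 5]; b→[0, 1, 2, 3]}
  5. append(a, 1)  ⇒  FFFFFFF......  {a→[4, 5, 6]; b→[0, 1, 2, 3]}
  6. unlink(a)  ⇒  FFFF.........  {b→[0, 1, 2, 3]}
  7. create(a)  ⇒  FFFFF........  {a→[4]; b→[0, 1, 2, 3]}
  8. unlink(a)  ⇒  FFFF.........  {b→[0, 1, 2, 3]}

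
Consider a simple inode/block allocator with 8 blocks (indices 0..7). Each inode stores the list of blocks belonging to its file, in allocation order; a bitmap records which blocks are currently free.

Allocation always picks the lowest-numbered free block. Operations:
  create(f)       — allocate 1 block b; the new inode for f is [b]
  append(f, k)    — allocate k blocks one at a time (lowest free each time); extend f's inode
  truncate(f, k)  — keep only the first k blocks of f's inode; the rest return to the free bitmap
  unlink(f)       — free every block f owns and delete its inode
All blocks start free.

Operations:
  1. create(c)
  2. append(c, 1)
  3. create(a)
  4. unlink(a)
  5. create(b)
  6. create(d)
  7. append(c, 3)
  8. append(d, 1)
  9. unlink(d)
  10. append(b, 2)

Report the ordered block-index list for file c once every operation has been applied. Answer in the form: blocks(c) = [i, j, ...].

blocks(c) = [0, 1, 4, 5, 6]

[1] create(c) — c=0 (map F.......)
[2] append(c, 1) — c=0,1 (map FF......)
[3] create(a) — a=2 c=0,1 (map FFF.....)
[4] unlink(a) — c=0,1 (map FF......)
[5] create(b) — b=2 c=0,1 (map FFF.....)
[6] create(d) — b=2 c=0,1 d=3 (map FFFF....)
[7] append(c, 3) — b=2 c=0,1,4,5,6 d=3 (map FFFFFFF.)
[8] append(d, 1) — b=2 c=0,1,4,5,6 d=3,7 (map FFFFFFFF)
[9] unlink(d) — b=2 c=0,1,4,5,6 (map FFF.FFF.)
[10] append(b, 2) — b=2,3,7 c=0,1,4,5,6 (map FFFFFFFF)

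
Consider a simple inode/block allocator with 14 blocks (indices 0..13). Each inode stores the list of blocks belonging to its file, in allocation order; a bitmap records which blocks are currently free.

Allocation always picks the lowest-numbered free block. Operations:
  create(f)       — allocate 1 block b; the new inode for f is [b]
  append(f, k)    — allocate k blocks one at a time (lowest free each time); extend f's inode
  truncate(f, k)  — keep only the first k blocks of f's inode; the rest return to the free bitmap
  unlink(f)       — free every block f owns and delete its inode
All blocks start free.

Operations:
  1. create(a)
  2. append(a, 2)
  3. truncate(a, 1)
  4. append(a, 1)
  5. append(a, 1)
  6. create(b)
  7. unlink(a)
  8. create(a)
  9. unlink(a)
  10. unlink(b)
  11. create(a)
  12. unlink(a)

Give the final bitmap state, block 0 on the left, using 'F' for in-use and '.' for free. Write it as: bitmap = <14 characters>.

bitmap = ..............

  1. create(a)  ⇒  F.............  {a→[0]}
  2. append(a, 2)  ⇒  FFF...........  {a→[0, 1, 2]}
  3. truncate(a, 1)  ⇒  F.............  {a→[0]}
  4. append(a, 1)  ⇒  FF............  {a→[0, 1]}
  5. append(a, 1)  ⇒  FFF...........  {a→[0, 1, 2]}
  6. create(b)  ⇒  FFFF..........  {a→[0, 1, 2]; b→[3]}
  7. unlink(a)  ⇒  ...F..........  {b→[3]}
  8. create(a)  ⇒  F..F..........  {a→[0]; b→[3]}
  9. unlink(a)  ⇒  ...F..........  {b→[3]}
  10. unlink(b)  ⇒  ..............  {}
  11. create(a)  ⇒  F.............  {a→[0]}
  12. unlink(a)  ⇒  ..............  {}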